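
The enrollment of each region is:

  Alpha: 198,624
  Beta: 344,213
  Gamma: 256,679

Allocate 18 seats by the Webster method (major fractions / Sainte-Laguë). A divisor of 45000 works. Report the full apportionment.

With modified divisor 45000: modified quotas Alpha 4.414, Beta 7.649, Gamma 5.704.
Rounding to the nearest integer: Alpha 4, Beta 8, Gamma 6 (total 18).

Alpha 4; Beta 8; Gamma 6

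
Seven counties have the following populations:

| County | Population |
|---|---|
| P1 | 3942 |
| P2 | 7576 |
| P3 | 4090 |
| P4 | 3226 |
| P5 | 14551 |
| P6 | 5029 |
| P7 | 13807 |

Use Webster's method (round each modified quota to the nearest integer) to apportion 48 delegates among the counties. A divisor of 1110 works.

With modified divisor 1110: modified quotas P1 3.551, P2 6.825, P3 3.685, P4 2.906, P5 13.109, P6 4.531, P7 12.439.
Rounding to the nearest integer: P1 4, P2 7, P3 4, P4 3, P5 13, P6 5, P7 12 (total 48).

P1=4, P2=7, P3=4, P4=3, P5=13, P6=5, P7=12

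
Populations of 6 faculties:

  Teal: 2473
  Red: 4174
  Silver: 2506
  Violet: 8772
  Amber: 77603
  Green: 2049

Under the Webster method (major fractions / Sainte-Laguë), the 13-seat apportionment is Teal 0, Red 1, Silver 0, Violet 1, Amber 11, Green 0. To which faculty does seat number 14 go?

Priority for the next seat is population ÷ (current seats + 0.5).
Priorities: Teal 4946.000, Red 2782.667, Silver 5012.000, Violet 5848.000, Amber 6748.087, Green 4098.000.
Highest priority: Amber.

Amber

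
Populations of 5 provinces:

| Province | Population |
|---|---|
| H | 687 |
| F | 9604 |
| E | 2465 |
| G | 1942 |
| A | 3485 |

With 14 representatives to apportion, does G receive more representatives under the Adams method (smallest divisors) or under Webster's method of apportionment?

Adams: H 1, F 6, E 2, G 2, A 3.
Webster: H 1, F 7, E 2, G 1, A 3.
G gets 2 under Adams and 1 under Webster.

Adams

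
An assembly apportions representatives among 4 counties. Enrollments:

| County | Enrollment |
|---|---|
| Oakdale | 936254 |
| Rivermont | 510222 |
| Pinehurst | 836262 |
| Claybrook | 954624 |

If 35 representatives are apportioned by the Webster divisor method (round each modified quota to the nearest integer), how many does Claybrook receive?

Standard divisor 3237362/35 ≈ 92496.057; standard quotas: Oakdale 10.122, Rivermont 5.516, Pinehurst 9.041, Claybrook 10.321.
Rounding to the nearest integer gives Oakdale 10, Rivermont 6, Pinehurst 9, Claybrook 10 — total 35, matching the house size, so no adjustment is needed.
Claybrook receives 10.

10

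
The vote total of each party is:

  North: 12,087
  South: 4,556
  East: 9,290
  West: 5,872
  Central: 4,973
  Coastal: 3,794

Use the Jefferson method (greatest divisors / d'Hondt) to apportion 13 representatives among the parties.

Standard divisor 40572/13 ≈ 3120.923; standard quotas: North 3.873, South 1.460, East 2.977, West 1.881, Central 1.593, Coastal 1.216.
Rounding down gives 3, 1, 2, 1, 1, 1 = 9 seats, so the divisor must be adjusted.
With modified divisor 2450: modified quotas North 4.933, South 1.860, East 3.792, West 2.397, Central 2.030, Coastal 1.549.
Rounding down: North 4, South 1, East 3, West 2, Central 2, Coastal 1 (total 13).

North 4, South 1, East 3, West 2, Central 2, Coastal 1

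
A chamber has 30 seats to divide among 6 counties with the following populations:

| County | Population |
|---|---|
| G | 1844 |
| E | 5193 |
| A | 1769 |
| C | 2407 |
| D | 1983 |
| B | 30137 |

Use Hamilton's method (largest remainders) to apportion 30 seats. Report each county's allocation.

Total 43333; standard divisor 43333/30 ≈ 1444.433.
Standard quotas: G 1.2766, E 3.5952, A 1.2247, C 1.6664, D 1.3729, B 20.8642.
Lower quotas: G 1, E 3, A 1, C 1, D 1, B 20 (sum 27, leaving 3 seats).
Remainders in descending order: B 0.8642, C 0.6664, E 0.5952, D 0.3729, G 0.2766, A 0.2247.
The surplus seats go to B, C, E.

G 1, E 4, A 1, C 2, D 1, B 21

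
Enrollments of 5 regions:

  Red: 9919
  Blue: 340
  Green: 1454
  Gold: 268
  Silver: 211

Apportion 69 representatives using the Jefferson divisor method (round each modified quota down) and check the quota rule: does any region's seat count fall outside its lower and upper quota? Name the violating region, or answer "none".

Standard quotas: Red 56.136, Blue 1.924, Green 8.229, Gold 1.517, Silver 1.194.
Jefferson allocation: Red 58, Blue 1, Green 8, Gold 1, Silver 1.
Red has quota 56.136 (lower 56, upper 57) but receives 58 — outside the quota interval.

Red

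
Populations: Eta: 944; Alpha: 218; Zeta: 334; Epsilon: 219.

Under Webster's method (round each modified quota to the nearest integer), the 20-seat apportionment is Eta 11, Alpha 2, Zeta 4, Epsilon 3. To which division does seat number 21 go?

Alpha

Priority for the next seat is population ÷ (current seats + 0.5).
Priorities: Eta 82.087, Alpha 87.200, Zeta 74.222, Epsilon 62.571.
Highest priority: Alpha.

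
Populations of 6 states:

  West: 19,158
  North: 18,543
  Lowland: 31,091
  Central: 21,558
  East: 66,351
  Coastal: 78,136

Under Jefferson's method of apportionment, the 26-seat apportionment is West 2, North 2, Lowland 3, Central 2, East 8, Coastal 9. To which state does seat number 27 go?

Priority for the next seat is population ÷ (current seats + 1).
Priorities: West 6386.000, North 6181.000, Lowland 7772.750, Central 7186.000, East 7372.333, Coastal 7813.600.
Highest priority: Coastal.

Coastal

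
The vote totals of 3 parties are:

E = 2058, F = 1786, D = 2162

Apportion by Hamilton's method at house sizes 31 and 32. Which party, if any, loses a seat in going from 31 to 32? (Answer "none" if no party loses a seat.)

At 31 seats: E 11, F 9, D 11.
At 32 seats: E 11, F 9, D 12.
No party's allocation decreased.

none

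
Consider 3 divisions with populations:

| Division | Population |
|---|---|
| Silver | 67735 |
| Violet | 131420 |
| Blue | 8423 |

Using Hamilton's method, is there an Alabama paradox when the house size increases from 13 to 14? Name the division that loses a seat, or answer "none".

Blue

At 13 seats: Silver 4, Violet 8, Blue 1.
At 14 seats: Silver 5, Violet 9, Blue 0.
Blue drops from 1 to 0.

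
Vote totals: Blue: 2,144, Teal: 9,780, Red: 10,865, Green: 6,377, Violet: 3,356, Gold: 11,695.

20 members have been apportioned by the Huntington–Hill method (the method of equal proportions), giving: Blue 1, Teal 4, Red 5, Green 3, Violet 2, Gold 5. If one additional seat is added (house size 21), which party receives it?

Priority for the next seat is population ÷ (√(s·(s+1))).
Priorities: Blue 1516.037, Teal 2186.874, Red 1983.669, Green 1840.881, Violet 1370.081, Gold 2135.205.
Highest priority: Teal.

Teal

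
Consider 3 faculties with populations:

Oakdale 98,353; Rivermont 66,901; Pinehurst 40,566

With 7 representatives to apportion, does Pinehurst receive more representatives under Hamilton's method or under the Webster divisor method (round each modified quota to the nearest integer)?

Hamilton: Oakdale 3, Rivermont 2, Pinehurst 2.
Webster: Oakdale 4, Rivermont 2, Pinehurst 1.
Pinehurst gets 2 under Hamilton and 1 under Webster.

Hamilton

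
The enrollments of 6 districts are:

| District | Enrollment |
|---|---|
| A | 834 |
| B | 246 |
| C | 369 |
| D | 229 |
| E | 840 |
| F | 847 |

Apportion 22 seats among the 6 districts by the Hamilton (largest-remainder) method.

A 5, B 2, C 2, D 2, E 5, F 6

The standard divisor is 3365/22 ≈ 152.955.
Standard quotas: A 5.453, B 1.608, C 2.412, D 1.497, E 5.492, F 5.538.
Lower quotas: A 5, B 1, C 2, D 1, E 5, F 5 (sum 19, leaving 3 seats).
Remainders in descending order: B 0.608, F 0.538, D 0.497, E 0.492, A 0.453, C 0.412.
The surplus seats go to B, F, D.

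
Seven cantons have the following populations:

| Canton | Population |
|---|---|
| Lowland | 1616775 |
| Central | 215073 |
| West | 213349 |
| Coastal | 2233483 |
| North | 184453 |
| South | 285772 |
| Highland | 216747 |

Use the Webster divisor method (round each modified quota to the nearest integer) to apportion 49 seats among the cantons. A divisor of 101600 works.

With modified divisor 101600: modified quotas Lowland 15.913, Central 2.117, West 2.100, Coastal 21.983, North 1.815, South 2.813, Highland 2.133.
Rounding to the nearest integer: Lowland 16, Central 2, West 2, Coastal 22, North 2, South 3, Highland 2 (total 49).

Lowland 16, Central 2, West 2, Coastal 22, North 2, South 3, Highland 2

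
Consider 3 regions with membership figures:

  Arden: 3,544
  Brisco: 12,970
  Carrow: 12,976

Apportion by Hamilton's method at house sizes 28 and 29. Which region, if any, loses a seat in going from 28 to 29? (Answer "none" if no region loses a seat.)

At 28 seats: Arden 4, Brisco 12, Carrow 12.
At 29 seats: Arden 3, Brisco 13, Carrow 13.
Arden drops from 4 to 3.

Arden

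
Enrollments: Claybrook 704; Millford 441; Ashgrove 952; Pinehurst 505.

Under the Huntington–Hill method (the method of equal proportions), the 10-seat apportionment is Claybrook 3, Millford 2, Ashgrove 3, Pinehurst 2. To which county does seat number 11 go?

Priority for the next seat is population ÷ (√(s·(s+1))).
Priorities: Claybrook 203.227, Millford 180.037, Ashgrove 274.819, Pinehurst 206.165.
Highest priority: Ashgrove.

Ashgrove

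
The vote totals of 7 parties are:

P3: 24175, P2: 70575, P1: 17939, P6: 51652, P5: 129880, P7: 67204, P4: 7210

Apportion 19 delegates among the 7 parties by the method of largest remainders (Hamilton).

The standard divisor is 368635/19 ≈ 19401.842.
Standard quotas: P3 1.2460, P2 3.6375, P1 0.9246, P6 2.6622, P5 6.6942, P7 3.4638, P4 0.3716.
Lower quotas: P3 1, P2 3, P1 0, P6 2, P5 6, P7 3, P4 0 (sum 15, leaving 4 seats).
Remainders in descending order: P1 0.9246, P5 0.6942, P6 0.6622, P2 0.6375, P7 0.4638, P4 0.3716, P3 0.2460.
Largest remainders: P1, P5, P6, P2 receive the extra seats.

P3 1, P2 4, P1 1, P6 3, P5 7, P7 3, P4 0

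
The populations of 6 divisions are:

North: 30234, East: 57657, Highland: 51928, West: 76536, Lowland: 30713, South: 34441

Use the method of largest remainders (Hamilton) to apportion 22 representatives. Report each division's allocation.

North 2, East 5, Highland 4, West 6, Lowland 2, South 3

Total 281509; standard divisor 281509/22 ≈ 12795.864.
Standard quotas: North 2.3628, East 4.5059, Highland 4.0582, West 5.9813, Lowland 2.4002, South 2.6916.
Lower quotas: North 2, East 4, Highland 4, West 5, Lowland 2, South 2 (sum 19, leaving 3 seats).
Remainders in descending order: West 0.9813, South 0.6916, East 0.5059, Lowland 0.4002, North 0.3628, Highland 0.0582.
The surplus seats go to West, South, East.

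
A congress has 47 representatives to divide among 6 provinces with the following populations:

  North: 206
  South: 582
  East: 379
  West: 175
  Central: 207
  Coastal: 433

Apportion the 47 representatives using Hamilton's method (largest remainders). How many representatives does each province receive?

North 5, South 14, East 9, West 4, Central 5, Coastal 10

Standard divisor: 1982 ÷ 47 ≈ 42.17.
Standard quotas: North 4.885, South 13.801, East 8.987, West 4.150, Central 4.909, Coastal 10.268.
Lower quotas: North 4, South 13, East 8, West 4, Central 4, Coastal 10 (sum 43, leaving 4 seats).
Remainders in descending order: East 0.987, Central 0.909, North 0.885, South 0.801, Coastal 0.268, West 0.150.
Largest remainders: East, Central, North, South receive the extra seats.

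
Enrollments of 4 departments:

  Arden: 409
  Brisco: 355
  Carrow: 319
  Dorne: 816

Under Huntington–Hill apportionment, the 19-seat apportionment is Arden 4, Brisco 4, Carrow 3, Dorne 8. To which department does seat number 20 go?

Priority for the next seat is population ÷ (√(s·(s+1))).
Priorities: Arden 91.455, Brisco 79.380, Carrow 92.087, Dorne 96.167.
Highest priority: Dorne.

Dorne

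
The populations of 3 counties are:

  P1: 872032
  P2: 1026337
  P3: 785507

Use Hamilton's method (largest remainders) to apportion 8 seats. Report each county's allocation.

P1 3, P2 3, P3 2

Total 2683876; standard divisor 2683876/8 ≈ 335484.5.
Standard quotas: P1 2.5993, P2 3.0593, P3 2.3414.
Lower quotas: P1 2, P2 3, P3 2 (sum 7, leaving 1 seat).
Remainders in descending order: P1 0.5993, P3 0.3414, P2 0.0593.
The surplus seat goes to P1.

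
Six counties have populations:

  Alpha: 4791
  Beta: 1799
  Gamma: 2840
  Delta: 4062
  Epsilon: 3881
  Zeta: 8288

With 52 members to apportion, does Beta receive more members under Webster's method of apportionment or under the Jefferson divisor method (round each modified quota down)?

Webster: Alpha 10, Beta 4, Gamma 6, Delta 8, Epsilon 8, Zeta 16.
Jefferson: Alpha 10, Beta 3, Gamma 6, Delta 8, Epsilon 8, Zeta 17.
Beta gets 4 under Webster and 3 under Jefferson.

Webster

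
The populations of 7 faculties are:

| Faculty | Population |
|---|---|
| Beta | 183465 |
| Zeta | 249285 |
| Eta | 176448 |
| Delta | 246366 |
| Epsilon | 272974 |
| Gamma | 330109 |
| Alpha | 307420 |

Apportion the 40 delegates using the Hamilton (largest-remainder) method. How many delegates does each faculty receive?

The standard divisor is 1766067/40 ≈ 44151.675.
Standard quotas: Beta 4.1553, Zeta 5.6461, Eta 3.9964, Delta 5.5800, Epsilon 6.1826, Gamma 7.4767, Alpha 6.9628.
Lower quotas: Beta 4, Zeta 5, Eta 3, Delta 5, Epsilon 6, Gamma 7, Alpha 6 (sum 36, leaving 4 seats).
Remainders in descending order: Eta 0.9964, Alpha 0.9628, Zeta 0.6461, Delta 0.5800, Gamma 0.4767, Epsilon 0.1826, Beta 0.1553.
The surplus seats go to Eta, Alpha, Zeta, Delta.

Beta: 4, Zeta: 6, Eta: 4, Delta: 6, Epsilon: 6, Gamma: 7, Alpha: 7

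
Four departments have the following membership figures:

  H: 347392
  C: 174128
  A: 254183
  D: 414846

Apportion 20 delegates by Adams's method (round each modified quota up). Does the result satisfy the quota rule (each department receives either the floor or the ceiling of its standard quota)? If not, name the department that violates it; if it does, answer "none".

none

Standard quotas: H 5.836, C 2.925, A 4.270, D 6.969.
Adams allocation: H 6, C 3, A 4, D 7.
Every allocation lies between the lower and upper quota.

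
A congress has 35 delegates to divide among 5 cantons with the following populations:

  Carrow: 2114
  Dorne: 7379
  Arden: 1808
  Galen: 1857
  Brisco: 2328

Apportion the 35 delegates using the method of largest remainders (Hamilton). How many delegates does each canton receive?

Carrow 5; Dorne 17; Arden 4; Galen 4; Brisco 5

Standard divisor: 15486 ÷ 35 ≈ 442.457.
Standard quotas: Carrow 4.7779, Dorne 16.6773, Arden 4.0863, Galen 4.1970, Brisco 5.2615.
Lower quotas: Carrow 4, Dorne 16, Arden 4, Galen 4, Brisco 5 (sum 33, leaving 2 seats).
Remainders in descending order: Carrow 0.7779, Dorne 0.6773, Brisco 0.2615, Galen 0.1970, Arden 0.0863.
Largest remainders: Carrow, Dorne receive the extra seats.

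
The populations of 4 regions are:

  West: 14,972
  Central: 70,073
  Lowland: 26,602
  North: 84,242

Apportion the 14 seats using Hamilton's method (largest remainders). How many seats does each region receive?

West 1, Central 5, Lowland 2, North 6

Standard divisor: 195889 ÷ 14 ≈ 13992.071.
Standard quotas: West 1.0700, Central 5.0081, Lowland 1.9012, North 6.0207.
Lower quotas: West 1, Central 5, Lowland 1, North 6 (sum 13, leaving 1 seat).
Remainders in descending order: Lowland 0.9012, West 0.0700, North 0.0207, Central 0.0081.
Largest remainder: Lowland receives the extra seat.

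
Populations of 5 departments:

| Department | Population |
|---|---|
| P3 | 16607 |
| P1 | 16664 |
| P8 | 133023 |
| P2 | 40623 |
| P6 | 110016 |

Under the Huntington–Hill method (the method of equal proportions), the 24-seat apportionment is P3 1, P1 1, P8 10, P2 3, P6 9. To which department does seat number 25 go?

P8

Priority for the next seat is population ÷ (√(s·(s+1))).
Priorities: P3 11742.922, P1 11783.227, P8 12683.245, P2 11726.850, P6 11596.705.
Highest priority: P8.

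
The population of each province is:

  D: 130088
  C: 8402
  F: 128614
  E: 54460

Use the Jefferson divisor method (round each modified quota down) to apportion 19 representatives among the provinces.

D 8, C 0, F 8, E 3

Standard divisor 321564/19 ≈ 16924.421; standard quotas: D 7.686, C 0.496, F 7.599, E 3.218.
Rounding down gives 7, 0, 7, 3 = 17 seats, so the divisor must be adjusted.
With modified divisor 15300: modified quotas D 8.502, C 0.549, F 8.406, E 3.559.
Rounding down: D 8, C 0, F 8, E 3 (total 19).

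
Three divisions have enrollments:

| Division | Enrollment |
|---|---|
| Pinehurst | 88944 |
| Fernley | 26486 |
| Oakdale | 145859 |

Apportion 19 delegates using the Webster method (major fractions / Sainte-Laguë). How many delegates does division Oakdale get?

11

Standard divisor 261289/19 ≈ 13752.053; standard quotas: Pinehurst 6.468, Fernley 1.926, Oakdale 10.606.
Rounding to the nearest integer gives Pinehurst 6, Fernley 2, Oakdale 11 — total 19, matching the house size, so no adjustment is needed.
Oakdale receives 11.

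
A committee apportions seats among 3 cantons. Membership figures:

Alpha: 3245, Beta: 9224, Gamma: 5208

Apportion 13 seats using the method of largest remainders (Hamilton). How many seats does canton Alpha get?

Standard divisor: 17677 ÷ 13 ≈ 1359.769.
Standard quotas: Alpha 2.3864, Beta 6.7835, Gamma 3.8301.
Lower quotas: Alpha 2, Beta 6, Gamma 3 (sum 11, leaving 2 seats).
Remainders in descending order: Gamma 0.8301, Beta 0.7835, Alpha 0.3864.
The surplus seats go to Gamma, Beta.
Alpha receives 2.

2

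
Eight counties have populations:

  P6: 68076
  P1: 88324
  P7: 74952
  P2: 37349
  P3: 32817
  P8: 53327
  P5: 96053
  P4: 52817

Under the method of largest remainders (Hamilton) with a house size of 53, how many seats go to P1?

The standard divisor is 503715/53 ≈ 9504.057.
Standard quotas: P6 7.1628, P1 9.2933, P7 7.8863, P2 3.9298, P3 3.4529, P8 5.6110, P5 10.1065, P4 5.5573.
Lower quotas: P6 7, P1 9, P7 7, P2 3, P3 3, P8 5, P5 10, P4 5 (sum 49, leaving 4 seats).
Remainders in descending order: P2 0.9298, P7 0.8863, P8 0.6110, P4 0.5573, P3 0.4529, P1 0.2933, P6 0.1628, P5 0.1065.
Largest remainders: P2, P7, P8, P4 receive the extra seats.
P1 receives 9.

9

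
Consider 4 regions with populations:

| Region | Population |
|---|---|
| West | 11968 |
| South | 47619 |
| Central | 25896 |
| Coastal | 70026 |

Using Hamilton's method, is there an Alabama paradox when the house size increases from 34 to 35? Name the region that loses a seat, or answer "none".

At 34 seats: West 3, South 10, Central 6, Coastal 15.
At 35 seats: West 2, South 11, Central 6, Coastal 16.
West drops from 3 to 2.

West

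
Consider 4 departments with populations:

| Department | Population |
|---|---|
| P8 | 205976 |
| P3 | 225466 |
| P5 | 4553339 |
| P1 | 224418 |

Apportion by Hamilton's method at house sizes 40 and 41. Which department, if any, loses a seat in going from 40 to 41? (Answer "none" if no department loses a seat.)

At 40 seats: P8 1, P3 2, P5 35, P1 2.
At 41 seats: P8 1, P3 2, P5 36, P1 2.
No department's allocation decreased.

none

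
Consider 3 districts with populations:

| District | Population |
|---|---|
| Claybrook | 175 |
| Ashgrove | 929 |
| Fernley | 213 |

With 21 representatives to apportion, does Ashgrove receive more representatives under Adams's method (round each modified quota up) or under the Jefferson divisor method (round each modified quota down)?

Jefferson

Adams: Claybrook 3, Ashgrove 14, Fernley 4.
Jefferson: Claybrook 3, Ashgrove 15, Fernley 3.
Ashgrove gets 14 under Adams and 15 under Jefferson.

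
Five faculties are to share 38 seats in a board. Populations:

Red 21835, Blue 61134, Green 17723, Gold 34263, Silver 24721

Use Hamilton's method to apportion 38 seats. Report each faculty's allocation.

Standard divisor: 159676 ÷ 38 = 4202.
Standard quotas: Red 5.1963, Blue 14.5488, Green 4.2178, Gold 8.1540, Silver 5.8832.
Lower quotas: Red 5, Blue 14, Green 4, Gold 8, Silver 5 (sum 36, leaving 2 seats).
Remainders in descending order: Silver 0.8832, Blue 0.5488, Green 0.2178, Red 0.1963, Gold 0.1540.
The surplus seats go to Silver, Blue.

Red=5, Blue=15, Green=4, Gold=8, Silver=6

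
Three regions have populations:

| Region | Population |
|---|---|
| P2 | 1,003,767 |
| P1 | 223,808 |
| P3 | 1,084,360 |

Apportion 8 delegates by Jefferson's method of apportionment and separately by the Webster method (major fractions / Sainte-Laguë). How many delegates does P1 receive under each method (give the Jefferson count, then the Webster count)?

Jefferson: P2 4, P1 0, P3 4.
Webster: P2 3, P1 1, P3 4.
P1 gets 0 under Jefferson and 1 under Webster.

0 and 1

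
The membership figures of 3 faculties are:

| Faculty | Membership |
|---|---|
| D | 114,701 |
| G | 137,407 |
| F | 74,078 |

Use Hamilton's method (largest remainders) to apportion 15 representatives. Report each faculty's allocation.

D 5; G 6; F 4

The standard divisor is 326186/15 ≈ 21745.733.
Standard quotas: D 5.2746, G 6.3188, F 3.4066.
Lower quotas: D 5, G 6, F 3 (sum 14, leaving 1 seat).
Remainders in descending order: F 0.4066, G 0.3188, D 0.2746.
Largest remainder: F receives the extra seat.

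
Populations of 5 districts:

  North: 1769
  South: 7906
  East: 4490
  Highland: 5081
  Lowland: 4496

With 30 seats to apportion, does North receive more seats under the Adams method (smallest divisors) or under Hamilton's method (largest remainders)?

Adams: North 3, South 9, East 6, Highland 6, Lowland 6.
Hamilton: North 2, South 10, East 6, Highland 6, Lowland 6.
North gets 3 under Adams and 2 under Hamilton.

Adams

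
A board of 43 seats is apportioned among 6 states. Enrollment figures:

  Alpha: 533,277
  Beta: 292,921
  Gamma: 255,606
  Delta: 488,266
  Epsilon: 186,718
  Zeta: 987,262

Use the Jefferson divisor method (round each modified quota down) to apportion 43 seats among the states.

Standard divisor 2744050/43 ≈ 63815.116; standard quotas: Alpha 8.357, Beta 4.590, Gamma 4.005, Delta 7.651, Epsilon 2.926, Zeta 15.471.
Rounding down gives 8, 4, 4, 7, 2, 15 = 40 seats, so the divisor must be adjusted.
With modified divisor 60100: modified quotas Alpha 8.873, Beta 4.874, Gamma 4.253, Delta 8.124, Epsilon 3.107, Zeta 16.427.
Rounding down: Alpha 8, Beta 4, Gamma 4, Delta 8, Epsilon 3, Zeta 16 (total 43).

Alpha 8, Beta 4, Gamma 4, Delta 8, Epsilon 3, Zeta 16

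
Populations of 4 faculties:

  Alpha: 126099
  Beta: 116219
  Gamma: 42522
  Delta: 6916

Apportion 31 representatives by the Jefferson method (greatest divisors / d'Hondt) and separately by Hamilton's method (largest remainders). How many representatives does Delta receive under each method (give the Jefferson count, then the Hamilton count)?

Jefferson: Alpha 14, Beta 13, Gamma 4, Delta 0.
Hamilton: Alpha 13, Beta 12, Gamma 5, Delta 1.
Delta gets 0 under Jefferson and 1 under Hamilton.

0 and 1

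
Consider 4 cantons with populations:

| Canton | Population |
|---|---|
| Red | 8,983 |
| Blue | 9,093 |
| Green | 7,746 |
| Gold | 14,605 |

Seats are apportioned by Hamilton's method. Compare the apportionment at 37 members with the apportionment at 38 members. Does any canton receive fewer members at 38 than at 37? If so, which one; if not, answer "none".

none

At 37 seats: Red 8, Blue 8, Green 7, Gold 14.
At 38 seats: Red 8, Blue 9, Green 7, Gold 14.
No canton's allocation decreased.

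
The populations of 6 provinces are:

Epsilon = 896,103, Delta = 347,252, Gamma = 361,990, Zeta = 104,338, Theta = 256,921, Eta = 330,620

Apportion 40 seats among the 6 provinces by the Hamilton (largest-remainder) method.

Epsilon: 16, Delta: 6, Gamma: 6, Zeta: 2, Theta: 4, Eta: 6

Standard divisor: 2297224 ÷ 40 ≈ 57430.6.
Standard quotas: Epsilon 15.6032, Delta 6.0465, Gamma 6.3031, Zeta 1.8168, Theta 4.4736, Eta 5.7569.
Lower quotas: Epsilon 15, Delta 6, Gamma 6, Zeta 1, Theta 4, Eta 5 (sum 37, leaving 3 seats).
Remainders in descending order: Zeta 0.8168, Eta 0.7569, Epsilon 0.6032, Theta 0.4736, Gamma 0.3031, Delta 0.0465.
Largest remainders: Zeta, Eta, Epsilon receive the extra seats.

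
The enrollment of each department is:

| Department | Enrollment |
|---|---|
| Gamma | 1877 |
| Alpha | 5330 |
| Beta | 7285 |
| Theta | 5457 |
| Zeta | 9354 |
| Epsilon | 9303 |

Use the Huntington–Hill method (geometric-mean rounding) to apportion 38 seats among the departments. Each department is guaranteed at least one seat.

Gamma: 2, Alpha: 5, Beta: 7, Theta: 6, Zeta: 9, Epsilon: 9

With divisor 991: modified quotas Gamma 1.894, Alpha 5.378, Beta 7.351, Theta 5.507, Zeta 9.439, Epsilon 9.387.
Geometric-mean thresholds: Gamma √(1·2)=1.414, Alpha √(5·6)=5.477, Beta √(7·8)=7.483, Theta √(5·6)=5.477, Zeta √(9·10)=9.487, Epsilon √(9·10)=9.487.
Each quota rounded against its threshold gives Gamma 2, Alpha 5, Beta 7, Theta 6, Zeta 9, Epsilon 9 (total 38).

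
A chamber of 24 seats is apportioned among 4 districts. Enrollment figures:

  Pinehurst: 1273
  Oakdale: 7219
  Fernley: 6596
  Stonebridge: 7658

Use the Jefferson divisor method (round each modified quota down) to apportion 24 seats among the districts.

Pinehurst: 1, Oakdale: 8, Fernley: 7, Stonebridge: 8

Standard divisor 22746/24 ≈ 947.75; standard quotas: Pinehurst 1.343, Oakdale 7.617, Fernley 6.960, Stonebridge 8.080.
Rounding down gives 1, 7, 6, 8 = 22 seats, so the divisor must be adjusted.
With modified divisor 900: modified quotas Pinehurst 1.414, Oakdale 8.021, Fernley 7.329, Stonebridge 8.509.
Rounding down: Pinehurst 1, Oakdale 8, Fernley 7, Stonebridge 8 (total 24).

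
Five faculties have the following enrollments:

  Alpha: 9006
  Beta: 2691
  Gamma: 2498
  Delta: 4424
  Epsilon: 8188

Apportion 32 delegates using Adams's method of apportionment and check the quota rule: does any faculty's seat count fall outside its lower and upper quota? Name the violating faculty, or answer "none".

none

Standard quotas: Alpha 10.751, Beta 3.212, Gamma 2.982, Delta 5.281, Epsilon 9.774.
Adams allocation: Alpha 11, Beta 3, Gamma 3, Delta 5, Epsilon 10.
Every allocation lies between the lower and upper quota.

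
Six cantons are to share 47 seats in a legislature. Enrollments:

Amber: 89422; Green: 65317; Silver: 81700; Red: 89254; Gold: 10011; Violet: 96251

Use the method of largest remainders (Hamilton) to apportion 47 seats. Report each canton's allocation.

Total 431955; standard divisor 431955/47 ≈ 9190.532.
Standard quotas: Amber 9.7298, Green 7.1070, Silver 8.8896, Red 9.7115, Gold 1.0893, Violet 10.4728.
Lower quotas: Amber 9, Green 7, Silver 8, Red 9, Gold 1, Violet 10 (sum 44, leaving 3 seats).
Remainders in descending order: Silver 0.8896, Amber 0.7298, Red 0.7115, Violet 0.4728, Green 0.1070, Gold 0.0893.
The surplus seats go to Silver, Amber, Red.

Amber: 10; Green: 7; Silver: 9; Red: 10; Gold: 1; Violet: 10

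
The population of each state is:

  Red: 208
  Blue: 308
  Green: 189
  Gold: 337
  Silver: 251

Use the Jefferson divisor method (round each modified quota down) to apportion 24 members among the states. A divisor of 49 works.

With modified divisor 49: modified quotas Red 4.245, Blue 6.286, Green 3.857, Gold 6.878, Silver 5.122.
Rounding down: Red 4, Blue 6, Green 3, Gold 6, Silver 5 (total 24).

Red: 4, Blue: 6, Green: 3, Gold: 6, Silver: 5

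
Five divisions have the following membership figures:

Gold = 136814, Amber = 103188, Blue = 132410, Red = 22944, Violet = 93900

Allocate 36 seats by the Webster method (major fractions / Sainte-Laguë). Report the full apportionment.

Standard divisor 489256/36 ≈ 13590.444; standard quotas: Gold 10.067, Amber 7.593, Blue 9.743, Red 1.688, Violet 6.909.
Rounding to the nearest integer gives 10, 8, 10, 2, 7 = 37 seats, so the divisor must be adjusted.
With modified divisor 13800: modified quotas Gold 9.914, Amber 7.477, Blue 9.595, Red 1.663, Violet 6.804.
Rounding to the nearest integer: Gold 10, Amber 7, Blue 10, Red 2, Violet 7 (total 36).

Gold: 10, Amber: 7, Blue: 10, Red: 2, Violet: 7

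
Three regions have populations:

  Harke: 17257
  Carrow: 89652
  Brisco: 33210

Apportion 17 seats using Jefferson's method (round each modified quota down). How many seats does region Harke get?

2

Standard divisor 140119/17 ≈ 8242.294; standard quotas: Harke 2.094, Carrow 10.877, Brisco 4.029.
Rounding down gives 2, 10, 4 = 16 seats, so the divisor must be adjusted.
With modified divisor 7800: modified quotas Harke 2.212, Carrow 11.494, Brisco 4.258.
Rounding down: Harke 2, Carrow 11, Brisco 4 (total 17).
Harke receives 2.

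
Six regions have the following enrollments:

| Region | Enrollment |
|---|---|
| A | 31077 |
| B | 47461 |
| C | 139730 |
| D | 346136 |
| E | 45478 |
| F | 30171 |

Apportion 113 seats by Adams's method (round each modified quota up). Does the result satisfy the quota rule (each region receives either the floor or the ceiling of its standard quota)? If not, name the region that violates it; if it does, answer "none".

Standard quotas: A 5.487, B 8.379, C 24.669, D 61.110, E 8.029, F 5.327.
Adams allocation: A 6, B 9, C 24, D 60, E 8, F 6.
D has quota 61.110 (lower 61, upper 62) but receives 60 — outside the quota interval.

D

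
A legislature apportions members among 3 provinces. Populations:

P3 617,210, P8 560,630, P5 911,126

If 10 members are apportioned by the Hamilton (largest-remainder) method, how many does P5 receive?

Total 2088966; standard divisor 2088966/10 ≈ 208896.6.
Standard quotas: P3 2.9546, P8 2.6838, P5 4.3616.
Lower quotas: P3 2, P8 2, P5 4 (sum 8, leaving 2 seats).
Remainders in descending order: P3 0.9546, P8 0.6838, P5 0.3616.
The surplus seats go to P3, P8.
P5 receives 4.

4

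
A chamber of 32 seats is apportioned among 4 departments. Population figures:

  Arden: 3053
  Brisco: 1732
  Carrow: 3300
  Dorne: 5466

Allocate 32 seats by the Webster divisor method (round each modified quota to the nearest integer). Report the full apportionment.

Standard divisor 13551/32 ≈ 423.469; standard quotas: Arden 7.210, Brisco 4.090, Carrow 7.793, Dorne 12.908.
Rounding to the nearest integer gives Arden 7, Brisco 4, Carrow 8, Dorne 13 — total 32, matching the house size, so no adjustment is needed.

Arden 7, Brisco 4, Carrow 8, Dorne 13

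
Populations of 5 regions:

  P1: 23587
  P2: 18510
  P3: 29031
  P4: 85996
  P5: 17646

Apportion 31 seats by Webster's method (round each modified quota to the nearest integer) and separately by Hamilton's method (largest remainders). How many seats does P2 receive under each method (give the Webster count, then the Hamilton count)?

Webster: P1 4, P2 3, P3 5, P4 16, P5 3.
Hamilton: P1 4, P2 4, P3 5, P4 15, P5 3.
P2 gets 3 under Webster and 4 under Hamilton.

3 and 4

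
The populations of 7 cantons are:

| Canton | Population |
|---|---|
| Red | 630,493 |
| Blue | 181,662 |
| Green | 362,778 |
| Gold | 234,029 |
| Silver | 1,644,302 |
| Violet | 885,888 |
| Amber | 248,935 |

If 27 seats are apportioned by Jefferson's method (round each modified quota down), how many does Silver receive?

Standard divisor 4188087/27 ≈ 155114.333; standard quotas: Red 4.065, Blue 1.171, Green 2.339, Gold 1.509, Silver 10.601, Violet 5.711, Amber 1.605.
Rounding down gives 4, 1, 2, 1, 10, 5, 1 = 24 seats, so the divisor must be adjusted.
With modified divisor 131800: modified quotas Red 4.784, Blue 1.378, Green 2.752, Gold 1.776, Silver 12.476, Violet 6.721, Amber 1.889.
Rounding down: Red 4, Blue 1, Green 2, Gold 1, Silver 12, Violet 6, Amber 1 (total 27).
Silver receives 12.

12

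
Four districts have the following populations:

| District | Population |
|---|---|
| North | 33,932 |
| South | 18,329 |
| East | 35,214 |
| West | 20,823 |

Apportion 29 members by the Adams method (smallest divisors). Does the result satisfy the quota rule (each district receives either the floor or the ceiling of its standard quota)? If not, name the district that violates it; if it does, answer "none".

Standard quotas: North 9.086, South 4.908, East 9.430, West 5.576.
Adams allocation: North 9, South 5, East 9, West 6.
Every allocation lies between the lower and upper quota.

none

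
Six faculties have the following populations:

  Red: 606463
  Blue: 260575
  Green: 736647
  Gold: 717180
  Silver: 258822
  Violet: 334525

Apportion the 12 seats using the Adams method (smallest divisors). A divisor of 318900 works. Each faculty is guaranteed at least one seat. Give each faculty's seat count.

Red=2, Blue=1, Green=3, Gold=3, Silver=1, Violet=2

With modified divisor 318900: modified quotas Red 1.902, Blue 0.817, Green 2.310, Gold 2.249, Silver 0.812, Violet 1.049.
Rounding up: Red 2, Blue 1, Green 3, Gold 3, Silver 1, Violet 2 (total 12).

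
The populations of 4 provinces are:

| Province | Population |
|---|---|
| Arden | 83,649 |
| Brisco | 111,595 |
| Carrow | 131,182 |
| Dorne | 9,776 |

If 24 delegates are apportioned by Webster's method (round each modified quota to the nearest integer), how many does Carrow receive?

9

Standard divisor 336202/24 ≈ 14008.417; standard quotas: Arden 5.971, Brisco 7.966, Carrow 9.365, Dorne 0.698.
Rounding to the nearest integer gives Arden 6, Brisco 8, Carrow 9, Dorne 1 — total 24, matching the house size, so no adjustment is needed.
Carrow receives 9.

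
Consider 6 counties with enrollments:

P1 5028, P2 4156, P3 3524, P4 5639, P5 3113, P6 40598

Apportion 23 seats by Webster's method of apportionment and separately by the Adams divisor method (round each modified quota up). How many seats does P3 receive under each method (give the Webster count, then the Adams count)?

Webster: P1 2, P2 2, P3 1, P4 2, P5 1, P6 15.
Adams: P1 2, P2 2, P3 2, P4 2, P5 1, P6 14.
P3 gets 1 under Webster and 2 under Adams.

1 and 2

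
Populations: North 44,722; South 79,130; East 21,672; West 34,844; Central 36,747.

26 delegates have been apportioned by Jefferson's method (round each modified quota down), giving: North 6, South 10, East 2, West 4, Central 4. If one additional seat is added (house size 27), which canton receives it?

Central

Priority for the next seat is population ÷ (current seats + 1).
Priorities: North 6388.857, South 7193.636, East 7224.000, West 6968.800, Central 7349.400.
Highest priority: Central.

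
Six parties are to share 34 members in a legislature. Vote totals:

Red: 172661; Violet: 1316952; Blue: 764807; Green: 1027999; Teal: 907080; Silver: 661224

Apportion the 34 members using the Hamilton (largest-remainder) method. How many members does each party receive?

Standard divisor: 4850723 ÷ 34 ≈ 142668.324.
Standard quotas: Red 1.2102, Violet 9.2309, Blue 5.3607, Green 7.2055, Teal 6.3580, Silver 4.6347.
Lower quotas: Red 1, Violet 9, Blue 5, Green 7, Teal 6, Silver 4 (sum 32, leaving 2 seats).
Remainders in descending order: Silver 0.6347, Blue 0.3607, Teal 0.3580, Violet 0.2309, Red 0.2102, Green 0.2055.
Largest remainders: Silver, Blue receive the extra seats.

Red 1; Violet 9; Blue 6; Green 7; Teal 6; Silver 5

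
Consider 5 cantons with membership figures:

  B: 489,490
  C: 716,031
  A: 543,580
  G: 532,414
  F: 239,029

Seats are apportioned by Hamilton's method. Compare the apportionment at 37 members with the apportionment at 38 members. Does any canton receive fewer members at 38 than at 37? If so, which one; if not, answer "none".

none

At 37 seats: B 7, C 11, A 8, G 8, F 3.
At 38 seats: B 7, C 11, A 8, G 8, F 4.
No canton's allocation decreased.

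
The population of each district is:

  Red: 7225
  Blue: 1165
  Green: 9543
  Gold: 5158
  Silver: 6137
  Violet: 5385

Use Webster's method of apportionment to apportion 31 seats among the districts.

Standard divisor 34613/31 ≈ 1116.548; standard quotas: Red 6.471, Blue 1.043, Green 8.547, Gold 4.620, Silver 5.496, Violet 4.823.
Rounding to the nearest integer gives Red 6, Blue 1, Green 9, Gold 5, Silver 5, Violet 5 — total 31, matching the house size, so no adjustment is needed.

Red=6, Blue=1, Green=9, Gold=5, Silver=5, Violet=5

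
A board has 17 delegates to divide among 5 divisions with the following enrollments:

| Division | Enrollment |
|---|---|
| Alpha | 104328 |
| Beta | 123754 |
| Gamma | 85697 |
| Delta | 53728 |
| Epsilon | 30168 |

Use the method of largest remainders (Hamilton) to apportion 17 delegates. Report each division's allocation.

Alpha: 5; Beta: 5; Gamma: 4; Delta: 2; Epsilon: 1

The standard divisor is 397675/17 ≈ 23392.647.
Standard quotas: Alpha 4.4599, Beta 5.2903, Gamma 3.6634, Delta 2.2968, Epsilon 1.2896.
Lower quotas: Alpha 4, Beta 5, Gamma 3, Delta 2, Epsilon 1 (sum 15, leaving 2 seats).
Remainders in descending order: Gamma 0.6634, Alpha 0.4599, Delta 0.2968, Beta 0.2903, Epsilon 0.2896.
The surplus seats go to Gamma, Alpha.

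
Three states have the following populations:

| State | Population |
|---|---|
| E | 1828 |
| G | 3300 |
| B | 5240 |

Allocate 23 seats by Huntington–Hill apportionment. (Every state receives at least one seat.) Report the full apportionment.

E: 4, G: 7, B: 12

With divisor 449: modified quotas E 4.071, G 7.350, B 11.670.
Geometric-mean thresholds: E √(4·5)=4.472, G √(7·8)=7.483, B √(11·12)=11.489.
Each quota rounded against its threshold gives E 4, G 7, B 12 (total 23).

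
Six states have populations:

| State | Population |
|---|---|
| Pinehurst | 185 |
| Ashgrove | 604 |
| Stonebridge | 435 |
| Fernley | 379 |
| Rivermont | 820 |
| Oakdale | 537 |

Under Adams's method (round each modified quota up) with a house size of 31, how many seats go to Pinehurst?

2

Standard divisor 2960/31 ≈ 95.484; standard quotas: Pinehurst 1.938, Ashgrove 6.326, Stonebridge 4.556, Fernley 3.969, Rivermont 8.588, Oakdale 5.624.
Rounding up gives 2, 7, 5, 4, 9, 6 = 33 seats, so the divisor must be adjusted.
With modified divisor 105: modified quotas Pinehurst 1.762, Ashgrove 5.752, Stonebridge 4.143, Fernley 3.610, Rivermont 7.810, Oakdale 5.114.
Rounding up: Pinehurst 2, Ashgrove 6, Stonebridge 5, Fernley 4, Rivermont 8, Oakdale 6 (total 31).
Pinehurst receives 2.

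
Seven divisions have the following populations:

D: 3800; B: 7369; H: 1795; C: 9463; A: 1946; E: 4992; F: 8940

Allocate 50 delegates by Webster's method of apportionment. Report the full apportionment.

D: 5; B: 10; H: 2; C: 12; A: 3; E: 6; F: 12

Standard divisor 38305/50 ≈ 766.1; standard quotas: D 4.960, B 9.619, H 2.343, C 12.352, A 2.540, E 6.516, F 11.669.
Rounding to the nearest integer gives 5, 10, 2, 12, 3, 7, 12 = 51 seats, so the divisor must be adjusted.
With modified divisor 772: modified quotas D 4.922, B 9.545, H 2.325, C 12.258, A 2.521, E 6.466, F 11.580.
Rounding to the nearest integer: D 5, B 10, H 2, C 12, A 3, E 6, F 12 (total 50).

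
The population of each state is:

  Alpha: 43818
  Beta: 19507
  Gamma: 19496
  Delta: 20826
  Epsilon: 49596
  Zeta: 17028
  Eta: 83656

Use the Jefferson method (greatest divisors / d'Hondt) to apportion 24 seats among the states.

Standard divisor 253927/24 ≈ 10580.292; standard quotas: Alpha 4.141, Beta 1.844, Gamma 1.843, Delta 1.968, Epsilon 4.688, Zeta 1.609, Eta 7.907.
Rounding down gives 4, 1, 1, 1, 4, 1, 7 = 19 seats, so the divisor must be adjusted.
With modified divisor 9500: modified quotas Alpha 4.612, Beta 2.053, Gamma 2.052, Delta 2.192, Epsilon 5.221, Zeta 1.792, Eta 8.806.
Rounding down: Alpha 4, Beta 2, Gamma 2, Delta 2, Epsilon 5, Zeta 1, Eta 8 (total 24).

Alpha 4; Beta 2; Gamma 2; Delta 2; Epsilon 5; Zeta 1; Eta 8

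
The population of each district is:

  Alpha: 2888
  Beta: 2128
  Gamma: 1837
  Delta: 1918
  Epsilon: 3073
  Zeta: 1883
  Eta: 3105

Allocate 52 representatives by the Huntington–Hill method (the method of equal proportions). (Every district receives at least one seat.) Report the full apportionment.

Alpha: 9, Beta: 7, Gamma: 6, Delta: 6, Epsilon: 9, Zeta: 6, Eta: 9

With divisor 328: modified quotas Alpha 8.805, Beta 6.488, Gamma 5.601, Delta 5.848, Epsilon 9.369, Zeta 5.741, Eta 9.466.
Geometric-mean thresholds: Alpha √(8·9)=8.485, Beta √(6·7)=6.481, Gamma √(5·6)=5.477, Delta √(5·6)=5.477, Epsilon √(9·10)=9.487, Zeta √(5·6)=5.477, Eta √(9·10)=9.487.
Each quota rounded against its threshold gives Alpha 9, Beta 7, Gamma 6, Delta 6, Epsilon 9, Zeta 6, Eta 9 (total 52).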